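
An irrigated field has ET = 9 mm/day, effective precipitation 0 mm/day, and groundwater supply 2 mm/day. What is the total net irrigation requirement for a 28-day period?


Daily deficit = ET - Pe - GW = 9 - 0 - 2 = 7 mm/day
NIR = 7 * 28 = 196 mm

196.0000 mm


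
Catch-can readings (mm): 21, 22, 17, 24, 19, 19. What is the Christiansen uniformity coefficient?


mean = 20.333333 mm
MAD = 2.000000 mm
CU = (1 - 2.000000/20.333333)*100

90.1639 %


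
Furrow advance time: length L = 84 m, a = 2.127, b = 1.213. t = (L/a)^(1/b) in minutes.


t = (L/a)^(1/b)
t = (84/2.127)^(1/1.213)
t = 39.492243^(1/1.213)

20.7094 min


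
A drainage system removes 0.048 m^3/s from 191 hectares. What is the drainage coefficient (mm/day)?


DC = Q * 86400 / (A * 10000) * 1000
DC = 0.048 * 86400 / (191 * 10000) * 1000
DC = 4147200.0000 / 1910000

2.1713 mm/day


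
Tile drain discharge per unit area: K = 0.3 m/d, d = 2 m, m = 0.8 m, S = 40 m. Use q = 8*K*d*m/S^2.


q = 8*K*d*m/S^2
q = 8*0.3*2*0.8/40^2
q = 3.8400 / 1600

0.0024 m/d


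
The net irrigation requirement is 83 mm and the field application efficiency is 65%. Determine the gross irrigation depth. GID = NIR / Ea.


Ea = 65% = 0.65
GID = NIR / Ea = 83 / 0.65 = 127.6923 mm

127.6923 mm


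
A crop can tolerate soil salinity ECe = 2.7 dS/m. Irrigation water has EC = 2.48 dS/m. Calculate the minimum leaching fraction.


LR = ECiw / (5*ECe - ECiw)
LR = 2.48 / (5*2.7 - 2.48)
LR = 2.48 / 11.0200

0.2250


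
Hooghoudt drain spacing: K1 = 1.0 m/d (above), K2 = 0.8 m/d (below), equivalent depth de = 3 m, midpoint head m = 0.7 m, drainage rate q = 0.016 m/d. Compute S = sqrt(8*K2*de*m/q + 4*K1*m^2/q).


S^2 = 8*K2*de*m/q + 4*K1*m^2/q
S^2 = 8*0.8*3*0.7/0.016 + 4*1.0*0.7^2/0.016
S = sqrt(962.5000)

31.0242 m


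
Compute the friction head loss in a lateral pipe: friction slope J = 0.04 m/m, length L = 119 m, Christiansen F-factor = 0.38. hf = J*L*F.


hf = J * L * F = 0.04 * 119 * 0.38 = 1.8088 m

1.8088 m


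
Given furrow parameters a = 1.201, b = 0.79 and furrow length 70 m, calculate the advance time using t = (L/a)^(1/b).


t = (L/a)^(1/b)
t = (70/1.201)^(1/0.79)
t = 58.284763^(1/0.79)

171.7433 min


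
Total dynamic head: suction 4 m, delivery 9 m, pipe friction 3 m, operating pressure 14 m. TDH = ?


TDH = Hs + Hd + hf + Hp = 4 + 9 + 3 + 14 = 30

30 m


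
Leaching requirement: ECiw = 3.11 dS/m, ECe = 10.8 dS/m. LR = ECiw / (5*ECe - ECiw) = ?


LR = ECiw / (5*ECe - ECiw)
LR = 3.11 / (5*10.8 - 3.11)
LR = 3.11 / 50.8900

0.0611


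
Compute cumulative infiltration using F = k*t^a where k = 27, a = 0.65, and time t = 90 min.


F = k * t^a = 27 * 90^0.65
F = 27 * 18.631921

503.0619 mm


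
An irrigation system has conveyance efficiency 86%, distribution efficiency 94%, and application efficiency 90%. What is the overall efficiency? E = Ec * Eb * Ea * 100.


Ec = 0.86, Eb = 0.94, Ea = 0.9
E = 0.86 * 0.94 * 0.9 * 100 = 72.7560%

72.7560 %


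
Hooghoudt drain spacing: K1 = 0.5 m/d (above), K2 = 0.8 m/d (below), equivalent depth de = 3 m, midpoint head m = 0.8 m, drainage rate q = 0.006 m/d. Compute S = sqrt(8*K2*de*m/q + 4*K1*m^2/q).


S^2 = 8*K2*de*m/q + 4*K1*m^2/q
S^2 = 8*0.8*3*0.8/0.006 + 4*0.5*0.8^2/0.006
S = sqrt(2773.3333)

52.6624 m


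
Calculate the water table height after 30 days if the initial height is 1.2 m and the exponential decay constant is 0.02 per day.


m = m0 * exp(-k*t)
m = 1.2 * exp(-0.02 * 30)
m = 1.2 * exp(-0.6000)

0.6586 m


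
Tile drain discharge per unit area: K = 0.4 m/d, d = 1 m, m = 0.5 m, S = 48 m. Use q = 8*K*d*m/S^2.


q = 8*K*d*m/S^2
q = 8*0.4*1*0.5/48^2
q = 1.6000 / 2304

6.9444e-04 m/d


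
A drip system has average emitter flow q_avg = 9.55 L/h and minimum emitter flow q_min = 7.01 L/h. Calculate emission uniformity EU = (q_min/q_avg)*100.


EU = (q_min/q_avg)*100 = (7.01/9.55)*100 = 73.4031%

73.4031 %


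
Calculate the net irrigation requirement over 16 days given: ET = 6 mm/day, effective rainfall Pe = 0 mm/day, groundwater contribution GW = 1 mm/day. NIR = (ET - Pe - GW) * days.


Daily deficit = ET - Pe - GW = 6 - 0 - 1 = 5 mm/day
NIR = 5 * 16 = 80 mm

80.0000 mm


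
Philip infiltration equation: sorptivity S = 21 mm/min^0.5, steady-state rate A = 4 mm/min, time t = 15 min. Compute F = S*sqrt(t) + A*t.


F = S*sqrt(t) + A*t
F = 21*sqrt(15) + 4*15
F = 21*3.872983 + 60

141.3326 mm


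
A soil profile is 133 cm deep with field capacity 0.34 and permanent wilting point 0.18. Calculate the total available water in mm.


AWC = (FC - PWP) * d * 10
AWC = (0.34 - 0.18) * 133 * 10
AWC = 0.1600 * 133 * 10

212.8000 mm


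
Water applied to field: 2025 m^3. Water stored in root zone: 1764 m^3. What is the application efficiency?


Ea = V_root / V_field * 100 = 1764 / 2025 * 100 = 87.1111%

87.1111 %


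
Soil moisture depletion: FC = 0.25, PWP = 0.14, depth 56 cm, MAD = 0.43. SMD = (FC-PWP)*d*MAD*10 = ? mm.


SMD = (FC - PWP) * d * MAD * 10
SMD = (0.25 - 0.14) * 56 * 0.43 * 10
SMD = 0.1100 * 56 * 0.43 * 10

26.4880 mm


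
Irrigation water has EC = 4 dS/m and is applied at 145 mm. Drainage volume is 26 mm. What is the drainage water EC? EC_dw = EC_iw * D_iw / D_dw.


EC_dw = EC_iw * D_iw / D_dw
EC_dw = 4 * 145 / 26
EC_dw = 580 / 26

22.3077 dS/m


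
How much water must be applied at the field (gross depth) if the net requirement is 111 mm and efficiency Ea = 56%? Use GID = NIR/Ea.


Ea = 56% = 0.56
GID = NIR / Ea = 111 / 0.56 = 198.2143 mm

198.2143 mm


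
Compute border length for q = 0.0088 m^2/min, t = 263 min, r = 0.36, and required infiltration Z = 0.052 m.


L = q*t/((1+r)*Z)
L = 0.0088*263/((1+0.36)*0.052)
L = 2.3144/0.07072

32.7262 m


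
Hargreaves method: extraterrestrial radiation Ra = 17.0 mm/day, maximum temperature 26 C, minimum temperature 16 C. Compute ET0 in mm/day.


Tmean = (Tmax + Tmin)/2 = (26 + 16)/2 = 21.0
ET0 = 0.0023 * 17.0 * (21.0 + 17.8) * sqrt(26 - 16)
ET0 = 0.0023 * 17.0 * 38.8 * 3.162278

4.7974 mm/day


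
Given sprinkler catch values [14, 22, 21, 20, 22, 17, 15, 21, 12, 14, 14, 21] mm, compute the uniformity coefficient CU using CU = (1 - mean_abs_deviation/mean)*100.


mean = 17.750000 mm
MAD = 3.416667 mm
CU = (1 - 3.416667/17.750000)*100

80.7512 %


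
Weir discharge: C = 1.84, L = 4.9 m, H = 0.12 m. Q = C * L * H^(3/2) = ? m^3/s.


Q = C * L * H^(3/2) = 1.84 * 4.9 * 0.12^1.5 = 1.84 * 4.9 * 0.041569

0.3748 m^3/s


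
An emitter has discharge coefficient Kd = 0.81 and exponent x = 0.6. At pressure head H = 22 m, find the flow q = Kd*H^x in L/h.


q = Kd * H^x = 0.81 * 22^0.6 = 0.81 * 6.389305

5.1753 L/h


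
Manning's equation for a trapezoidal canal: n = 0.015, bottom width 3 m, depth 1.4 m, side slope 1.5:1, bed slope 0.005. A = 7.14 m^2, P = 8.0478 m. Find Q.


R = A/P = 7.14/8.0478 = 0.887199
Q = (1/0.015) * 7.14 * 0.887199^(2/3) * 0.005^0.5

31.0770 m^3/s


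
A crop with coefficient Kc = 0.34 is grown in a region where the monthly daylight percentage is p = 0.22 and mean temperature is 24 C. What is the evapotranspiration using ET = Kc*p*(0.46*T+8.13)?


ET = Kc * p * (0.46*T + 8.13)
ET = 0.34 * 0.22 * (0.46*24 + 8.13)
ET = 0.34 * 0.22 * 19.1700

1.4339 mm/day


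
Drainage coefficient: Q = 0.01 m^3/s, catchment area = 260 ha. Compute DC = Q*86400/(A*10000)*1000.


DC = Q * 86400 / (A * 10000) * 1000
DC = 0.01 * 86400 / (260 * 10000) * 1000
DC = 864000.0000 / 2600000

0.3323 mm/day


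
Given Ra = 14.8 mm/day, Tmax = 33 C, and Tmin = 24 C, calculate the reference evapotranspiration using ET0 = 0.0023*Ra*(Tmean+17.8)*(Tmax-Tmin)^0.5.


Tmean = (Tmax + Tmin)/2 = (33 + 24)/2 = 28.5
ET0 = 0.0023 * 14.8 * (28.5 + 17.8) * sqrt(33 - 24)
ET0 = 0.0023 * 14.8 * 46.3 * 3.000000

4.7282 mm/day


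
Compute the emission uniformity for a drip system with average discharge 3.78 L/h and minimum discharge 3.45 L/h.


EU = (q_min/q_avg)*100 = (3.45/3.78)*100 = 91.2698%

91.2698 %


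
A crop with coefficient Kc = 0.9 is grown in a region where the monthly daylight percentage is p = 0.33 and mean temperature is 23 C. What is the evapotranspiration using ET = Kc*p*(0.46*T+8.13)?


ET = Kc * p * (0.46*T + 8.13)
ET = 0.9 * 0.33 * (0.46*23 + 8.13)
ET = 0.9 * 0.33 * 18.7100

5.5569 mm/day


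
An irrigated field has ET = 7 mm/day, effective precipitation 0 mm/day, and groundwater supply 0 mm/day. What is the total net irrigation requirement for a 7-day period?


Daily deficit = ET - Pe - GW = 7 - 0 - 0 = 7 mm/day
NIR = 7 * 7 = 49 mm

49.0000 mm


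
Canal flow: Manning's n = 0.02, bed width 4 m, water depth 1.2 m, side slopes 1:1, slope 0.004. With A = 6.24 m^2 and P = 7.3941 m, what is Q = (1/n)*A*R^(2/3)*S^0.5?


R = A/P = 6.24/7.3941 = 0.843916
Q = (1/0.02) * 6.24 * 0.843916^(2/3) * 0.004^0.5

17.6218 m^3/s


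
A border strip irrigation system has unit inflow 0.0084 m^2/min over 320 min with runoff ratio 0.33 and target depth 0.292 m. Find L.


L = q*t/((1+r)*Z)
L = 0.0084*320/((1+0.33)*0.292)
L = 2.688/0.38836

6.9214 m


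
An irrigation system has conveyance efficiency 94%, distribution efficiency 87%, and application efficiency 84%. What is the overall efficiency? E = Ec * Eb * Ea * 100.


Ec = 0.94, Eb = 0.87, Ea = 0.84
E = 0.94 * 0.87 * 0.84 * 100 = 68.6952%

68.6952 %


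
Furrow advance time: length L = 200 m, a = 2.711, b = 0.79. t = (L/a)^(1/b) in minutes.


t = (L/a)^(1/b)
t = (200/2.711)^(1/0.79)
t = 73.773515^(1/0.79)

231.4360 min


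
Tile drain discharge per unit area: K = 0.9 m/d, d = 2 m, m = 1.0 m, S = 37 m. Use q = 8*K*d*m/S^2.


q = 8*K*d*m/S^2
q = 8*0.9*2*1.0/37^2
q = 14.4000 / 1369

0.0105 m/d


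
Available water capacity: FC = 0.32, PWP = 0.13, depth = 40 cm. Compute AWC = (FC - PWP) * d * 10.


AWC = (FC - PWP) * d * 10
AWC = (0.32 - 0.13) * 40 * 10
AWC = 0.1900 * 40 * 10

76.0000 mm


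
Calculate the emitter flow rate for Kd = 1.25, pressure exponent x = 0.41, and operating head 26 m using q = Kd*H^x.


q = Kd * H^x = 1.25 * 26^0.41 = 1.25 * 3.803112

4.7539 L/h


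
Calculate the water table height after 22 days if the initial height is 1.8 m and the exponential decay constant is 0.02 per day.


m = m0 * exp(-k*t)
m = 1.8 * exp(-0.02 * 22)
m = 1.8 * exp(-0.4400)

1.1593 m


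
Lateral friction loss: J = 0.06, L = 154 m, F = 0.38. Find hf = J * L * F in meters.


hf = J * L * F = 0.06 * 154 * 0.38 = 3.5112 m

3.5112 m


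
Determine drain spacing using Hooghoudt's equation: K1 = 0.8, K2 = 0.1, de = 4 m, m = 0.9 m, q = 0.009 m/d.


S^2 = 8*K2*de*m/q + 4*K1*m^2/q
S^2 = 8*0.1*4*0.9/0.009 + 4*0.8*0.9^2/0.009
S = sqrt(608.0000)

24.6577 m


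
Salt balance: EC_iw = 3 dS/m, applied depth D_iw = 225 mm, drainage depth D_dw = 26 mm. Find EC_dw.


EC_dw = EC_iw * D_iw / D_dw
EC_dw = 3 * 225 / 26
EC_dw = 675 / 26

25.9615 dS/m


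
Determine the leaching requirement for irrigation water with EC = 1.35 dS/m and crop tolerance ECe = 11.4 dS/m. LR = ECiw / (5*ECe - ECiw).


LR = ECiw / (5*ECe - ECiw)
LR = 1.35 / (5*11.4 - 1.35)
LR = 1.35 / 55.6500

0.0243


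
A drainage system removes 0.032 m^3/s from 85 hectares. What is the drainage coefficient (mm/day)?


DC = Q * 86400 / (A * 10000) * 1000
DC = 0.032 * 86400 / (85 * 10000) * 1000
DC = 2764800.0000 / 850000

3.2527 mm/day


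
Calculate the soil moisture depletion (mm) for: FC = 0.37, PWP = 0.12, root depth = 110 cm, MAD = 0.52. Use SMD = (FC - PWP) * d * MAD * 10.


SMD = (FC - PWP) * d * MAD * 10
SMD = (0.37 - 0.12) * 110 * 0.52 * 10
SMD = 0.2500 * 110 * 0.52 * 10

143.0000 mm


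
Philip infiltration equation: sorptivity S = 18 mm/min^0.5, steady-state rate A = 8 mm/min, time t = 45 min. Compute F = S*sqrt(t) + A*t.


F = S*sqrt(t) + A*t
F = 18*sqrt(45) + 8*45
F = 18*6.708204 + 360

480.7477 mm


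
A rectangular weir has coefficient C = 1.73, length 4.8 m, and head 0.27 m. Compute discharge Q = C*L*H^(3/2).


Q = C * L * H^(3/2) = 1.73 * 4.8 * 0.27^1.5 = 1.73 * 4.8 * 0.140296

1.1650 m^3/s


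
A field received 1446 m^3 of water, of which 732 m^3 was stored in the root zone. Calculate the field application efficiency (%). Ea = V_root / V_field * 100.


Ea = V_root / V_field * 100 = 732 / 1446 * 100 = 50.6224%

50.6224 %


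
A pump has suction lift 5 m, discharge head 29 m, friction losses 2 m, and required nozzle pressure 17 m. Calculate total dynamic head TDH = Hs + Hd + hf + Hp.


TDH = Hs + Hd + hf + Hp = 5 + 29 + 2 + 17 = 53

53 m


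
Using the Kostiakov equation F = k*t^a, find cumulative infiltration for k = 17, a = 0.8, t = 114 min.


F = k * t^a = 17 * 114^0.8
F = 17 * 44.210343

751.5758 mm


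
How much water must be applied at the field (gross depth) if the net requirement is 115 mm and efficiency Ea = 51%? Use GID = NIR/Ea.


Ea = 51% = 0.51
GID = NIR / Ea = 115 / 0.51 = 225.4902 mm

225.4902 mm


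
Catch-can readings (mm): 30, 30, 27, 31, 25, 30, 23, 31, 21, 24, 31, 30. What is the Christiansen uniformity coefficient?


mean = 27.750000 mm
MAD = 3.125000 mm
CU = (1 - 3.125000/27.750000)*100

88.7387 %


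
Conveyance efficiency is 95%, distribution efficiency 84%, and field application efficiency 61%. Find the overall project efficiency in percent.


Ec = 0.95, Eb = 0.84, Ea = 0.61
E = 0.95 * 0.84 * 0.61 * 100 = 48.6780%

48.6780 %


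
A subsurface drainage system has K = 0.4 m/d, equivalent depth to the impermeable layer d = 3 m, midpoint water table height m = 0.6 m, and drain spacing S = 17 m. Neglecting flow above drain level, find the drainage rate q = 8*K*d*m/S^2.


q = 8*K*d*m/S^2
q = 8*0.4*3*0.6/17^2
q = 5.7600 / 289

0.0199 m/d


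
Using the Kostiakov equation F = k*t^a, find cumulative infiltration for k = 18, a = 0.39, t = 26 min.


F = k * t^a = 18 * 26^0.39
F = 18 * 3.563195

64.1375 mm


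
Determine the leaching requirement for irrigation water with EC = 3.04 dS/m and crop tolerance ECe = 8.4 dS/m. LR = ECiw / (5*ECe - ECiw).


LR = ECiw / (5*ECe - ECiw)
LR = 3.04 / (5*8.4 - 3.04)
LR = 3.04 / 38.9600

0.0780


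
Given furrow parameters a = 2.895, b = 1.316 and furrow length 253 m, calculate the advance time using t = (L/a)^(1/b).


t = (L/a)^(1/b)
t = (253/2.895)^(1/1.316)
t = 87.392055^(1/1.316)

29.8733 min


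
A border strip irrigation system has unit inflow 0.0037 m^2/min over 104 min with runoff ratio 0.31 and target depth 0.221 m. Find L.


L = q*t/((1+r)*Z)
L = 0.0037*104/((1+0.31)*0.221)
L = 0.3848/0.28951

1.3291 m


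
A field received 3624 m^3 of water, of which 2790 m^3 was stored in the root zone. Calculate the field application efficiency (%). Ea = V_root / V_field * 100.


Ea = V_root / V_field * 100 = 2790 / 3624 * 100 = 76.9868%

76.9868 %


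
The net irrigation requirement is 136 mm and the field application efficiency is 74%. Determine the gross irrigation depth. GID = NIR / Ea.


Ea = 74% = 0.74
GID = NIR / Ea = 136 / 0.74 = 183.7838 mm

183.7838 mm


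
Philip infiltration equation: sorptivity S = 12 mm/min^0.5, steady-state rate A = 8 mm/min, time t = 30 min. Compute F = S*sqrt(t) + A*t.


F = S*sqrt(t) + A*t
F = 12*sqrt(30) + 8*30
F = 12*5.477226 + 240

305.7267 mm


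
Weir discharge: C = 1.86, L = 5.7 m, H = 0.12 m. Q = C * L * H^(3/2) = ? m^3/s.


Q = C * L * H^(3/2) = 1.86 * 5.7 * 0.12^1.5 = 1.86 * 5.7 * 0.041569

0.4407 m^3/s


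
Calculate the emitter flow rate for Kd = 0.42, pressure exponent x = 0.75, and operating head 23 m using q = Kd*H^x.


q = Kd * H^x = 0.42 * 23^0.75 = 0.42 * 10.502577

4.4111 L/h


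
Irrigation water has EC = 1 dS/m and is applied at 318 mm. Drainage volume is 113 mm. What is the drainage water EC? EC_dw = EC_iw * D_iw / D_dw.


EC_dw = EC_iw * D_iw / D_dw
EC_dw = 1 * 318 / 113
EC_dw = 318 / 113

2.8142 dS/m


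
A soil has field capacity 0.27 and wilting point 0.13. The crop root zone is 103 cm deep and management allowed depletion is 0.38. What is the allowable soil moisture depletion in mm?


SMD = (FC - PWP) * d * MAD * 10
SMD = (0.27 - 0.13) * 103 * 0.38 * 10
SMD = 0.1400 * 103 * 0.38 * 10

54.7960 mm


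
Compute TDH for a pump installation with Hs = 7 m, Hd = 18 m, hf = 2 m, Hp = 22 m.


TDH = Hs + Hd + hf + Hp = 7 + 18 + 2 + 22 = 49

49 m


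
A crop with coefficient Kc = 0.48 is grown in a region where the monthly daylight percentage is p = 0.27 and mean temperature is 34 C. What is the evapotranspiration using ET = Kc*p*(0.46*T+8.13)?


ET = Kc * p * (0.46*T + 8.13)
ET = 0.48 * 0.27 * (0.46*34 + 8.13)
ET = 0.48 * 0.27 * 23.7700

3.0806 mm/day


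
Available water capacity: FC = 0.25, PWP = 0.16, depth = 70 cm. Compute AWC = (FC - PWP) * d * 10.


AWC = (FC - PWP) * d * 10
AWC = (0.25 - 0.16) * 70 * 10
AWC = 0.0900 * 70 * 10

63.0000 mm


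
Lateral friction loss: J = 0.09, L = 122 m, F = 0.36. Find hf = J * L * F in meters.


hf = J * L * F = 0.09 * 122 * 0.36 = 3.9528 m

3.9528 m


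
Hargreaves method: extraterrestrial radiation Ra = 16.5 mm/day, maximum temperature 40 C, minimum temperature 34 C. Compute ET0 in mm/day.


Tmean = (Tmax + Tmin)/2 = (40 + 34)/2 = 37.0
ET0 = 0.0023 * 16.5 * (37.0 + 17.8) * sqrt(40 - 34)
ET0 = 0.0023 * 16.5 * 54.8 * 2.449490

5.0941 mm/day


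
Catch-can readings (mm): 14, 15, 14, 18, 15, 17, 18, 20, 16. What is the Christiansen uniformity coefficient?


mean = 16.333333 mm
MAD = 1.703704 mm
CU = (1 - 1.703704/16.333333)*100

89.5692 %


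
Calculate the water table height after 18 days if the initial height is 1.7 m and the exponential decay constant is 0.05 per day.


m = m0 * exp(-k*t)
m = 1.7 * exp(-0.05 * 18)
m = 1.7 * exp(-0.9000)

0.6912 m


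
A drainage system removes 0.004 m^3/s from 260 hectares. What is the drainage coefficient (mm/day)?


DC = Q * 86400 / (A * 10000) * 1000
DC = 0.004 * 86400 / (260 * 10000) * 1000
DC = 345600.0000 / 2600000

0.1329 mm/day


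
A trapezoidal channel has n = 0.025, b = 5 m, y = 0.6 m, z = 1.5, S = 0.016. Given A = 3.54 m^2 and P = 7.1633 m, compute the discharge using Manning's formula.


R = A/P = 3.54/7.1633 = 0.494186
Q = (1/0.025) * 3.54 * 0.494186^(2/3) * 0.016^0.5

11.1957 m^3/s


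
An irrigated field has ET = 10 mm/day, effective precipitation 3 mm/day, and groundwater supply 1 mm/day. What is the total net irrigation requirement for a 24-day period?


Daily deficit = ET - Pe - GW = 10 - 3 - 1 = 6 mm/day
NIR = 6 * 24 = 144 mm

144.0000 mm


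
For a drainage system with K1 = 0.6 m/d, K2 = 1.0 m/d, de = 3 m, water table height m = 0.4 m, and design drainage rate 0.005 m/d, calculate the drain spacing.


S^2 = 8*K2*de*m/q + 4*K1*m^2/q
S^2 = 8*1.0*3*0.4/0.005 + 4*0.6*0.4^2/0.005
S = sqrt(1996.8000)

44.6856 m


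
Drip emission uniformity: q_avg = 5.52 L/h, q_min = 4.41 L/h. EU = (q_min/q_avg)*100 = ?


EU = (q_min/q_avg)*100 = (4.41/5.52)*100 = 79.8913%

79.8913 %


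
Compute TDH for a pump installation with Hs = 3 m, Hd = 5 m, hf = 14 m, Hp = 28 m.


TDH = Hs + Hd + hf + Hp = 3 + 5 + 14 + 28 = 50

50 m


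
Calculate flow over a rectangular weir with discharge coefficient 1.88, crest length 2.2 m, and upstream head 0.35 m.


Q = C * L * H^(3/2) = 1.88 * 2.2 * 0.35^1.5 = 1.88 * 2.2 * 0.207063

0.8564 m^3/s


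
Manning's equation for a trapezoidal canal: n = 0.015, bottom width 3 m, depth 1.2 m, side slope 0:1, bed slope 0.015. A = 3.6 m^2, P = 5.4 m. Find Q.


R = A/P = 3.6/5.4 = 0.666667
Q = (1/0.015) * 3.6 * 0.666667^(2/3) * 0.015^0.5

22.4317 m^3/s


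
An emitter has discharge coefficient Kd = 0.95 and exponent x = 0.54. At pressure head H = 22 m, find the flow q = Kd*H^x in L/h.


q = Kd * H^x = 0.95 * 22^0.54 = 0.95 * 5.307723

5.0423 L/h


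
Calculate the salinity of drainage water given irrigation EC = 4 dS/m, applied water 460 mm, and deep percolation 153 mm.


EC_dw = EC_iw * D_iw / D_dw
EC_dw = 4 * 460 / 153
EC_dw = 1840 / 153

12.0261 dS/m


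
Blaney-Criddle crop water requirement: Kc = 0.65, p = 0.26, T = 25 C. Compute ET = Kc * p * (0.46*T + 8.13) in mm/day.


ET = Kc * p * (0.46*T + 8.13)
ET = 0.65 * 0.26 * (0.46*25 + 8.13)
ET = 0.65 * 0.26 * 19.6300

3.3175 mm/day


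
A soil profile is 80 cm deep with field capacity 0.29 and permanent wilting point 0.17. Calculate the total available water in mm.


AWC = (FC - PWP) * d * 10
AWC = (0.29 - 0.17) * 80 * 10
AWC = 0.1200 * 80 * 10

96.0000 mm


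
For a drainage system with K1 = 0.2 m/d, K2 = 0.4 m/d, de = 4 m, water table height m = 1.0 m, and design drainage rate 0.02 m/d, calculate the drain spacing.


S^2 = 8*K2*de*m/q + 4*K1*m^2/q
S^2 = 8*0.4*4*1.0/0.02 + 4*0.2*1.0^2/0.02
S = sqrt(680.0000)

26.0768 m


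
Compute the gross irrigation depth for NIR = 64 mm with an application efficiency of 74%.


Ea = 74% = 0.74
GID = NIR / Ea = 64 / 0.74 = 86.4865 mm

86.4865 mm


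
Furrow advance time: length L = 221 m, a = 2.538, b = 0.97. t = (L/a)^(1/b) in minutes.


t = (L/a)^(1/b)
t = (221/2.538)^(1/0.97)
t = 87.076438^(1/0.97)

99.9764 min


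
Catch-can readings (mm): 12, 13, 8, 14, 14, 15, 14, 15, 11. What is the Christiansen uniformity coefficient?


mean = 12.888889 mm
MAD = 1.703704 mm
CU = (1 - 1.703704/12.888889)*100

86.7816 %


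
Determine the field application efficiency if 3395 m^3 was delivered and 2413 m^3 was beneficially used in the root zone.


Ea = V_root / V_field * 100 = 2413 / 3395 * 100 = 71.0751%

71.0751 %


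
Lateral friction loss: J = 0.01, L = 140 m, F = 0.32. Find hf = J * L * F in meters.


hf = J * L * F = 0.01 * 140 * 0.32 = 0.4480 m

0.4480 m


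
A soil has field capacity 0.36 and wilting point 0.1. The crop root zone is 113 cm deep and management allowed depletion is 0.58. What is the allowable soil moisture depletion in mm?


SMD = (FC - PWP) * d * MAD * 10
SMD = (0.36 - 0.1) * 113 * 0.58 * 10
SMD = 0.2600 * 113 * 0.58 * 10

170.4040 mm


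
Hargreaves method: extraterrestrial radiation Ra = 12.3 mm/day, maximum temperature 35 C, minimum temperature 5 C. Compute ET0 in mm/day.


Tmean = (Tmax + Tmin)/2 = (35 + 5)/2 = 20.0
ET0 = 0.0023 * 12.3 * (20.0 + 17.8) * sqrt(35 - 5)
ET0 = 0.0023 * 12.3 * 37.8 * 5.477226

5.8571 mm/day


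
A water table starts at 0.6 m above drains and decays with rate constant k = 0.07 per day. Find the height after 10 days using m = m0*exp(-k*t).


m = m0 * exp(-k*t)
m = 0.6 * exp(-0.07 * 10)
m = 0.6 * exp(-0.7000)

0.2980 m


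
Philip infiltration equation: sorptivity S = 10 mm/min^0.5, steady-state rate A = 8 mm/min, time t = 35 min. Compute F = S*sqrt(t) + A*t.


F = S*sqrt(t) + A*t
F = 10*sqrt(35) + 8*35
F = 10*5.916080 + 280

339.1608 mm


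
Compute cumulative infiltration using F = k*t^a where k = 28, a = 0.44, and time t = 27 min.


F = k * t^a = 28 * 27^0.44
F = 28 * 4.263832

119.3873 mm


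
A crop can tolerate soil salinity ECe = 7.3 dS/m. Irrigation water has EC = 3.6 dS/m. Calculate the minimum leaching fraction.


LR = ECiw / (5*ECe - ECiw)
LR = 3.6 / (5*7.3 - 3.6)
LR = 3.6 / 32.9000

0.1094


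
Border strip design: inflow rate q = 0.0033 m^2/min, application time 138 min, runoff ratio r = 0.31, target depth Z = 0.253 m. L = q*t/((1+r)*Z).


L = q*t/((1+r)*Z)
L = 0.0033*138/((1+0.31)*0.253)
L = 0.4554/0.33143

1.3740 m


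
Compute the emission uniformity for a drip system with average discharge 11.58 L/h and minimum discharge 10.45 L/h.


EU = (q_min/q_avg)*100 = (10.45/11.58)*100 = 90.2418%

90.2418 %


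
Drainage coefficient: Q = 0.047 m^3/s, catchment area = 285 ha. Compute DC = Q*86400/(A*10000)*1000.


DC = Q * 86400 / (A * 10000) * 1000
DC = 0.047 * 86400 / (285 * 10000) * 1000
DC = 4060800.0000 / 2850000

1.4248 mm/day


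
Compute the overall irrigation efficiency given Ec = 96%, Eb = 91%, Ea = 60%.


Ec = 0.96, Eb = 0.91, Ea = 0.6
E = 0.96 * 0.91 * 0.6 * 100 = 52.4160%

52.4160 %


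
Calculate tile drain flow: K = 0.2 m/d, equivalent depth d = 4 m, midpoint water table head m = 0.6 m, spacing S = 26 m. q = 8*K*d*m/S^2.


q = 8*K*d*m/S^2
q = 8*0.2*4*0.6/26^2
q = 3.8400 / 676

0.0057 m/d


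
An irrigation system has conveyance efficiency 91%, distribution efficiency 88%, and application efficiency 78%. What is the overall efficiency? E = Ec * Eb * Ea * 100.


Ec = 0.91, Eb = 0.88, Ea = 0.78
E = 0.91 * 0.88 * 0.78 * 100 = 62.4624%

62.4624 %


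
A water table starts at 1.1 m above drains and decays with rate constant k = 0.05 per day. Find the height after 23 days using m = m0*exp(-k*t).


m = m0 * exp(-k*t)
m = 1.1 * exp(-0.05 * 23)
m = 1.1 * exp(-1.1500)

0.3483 m


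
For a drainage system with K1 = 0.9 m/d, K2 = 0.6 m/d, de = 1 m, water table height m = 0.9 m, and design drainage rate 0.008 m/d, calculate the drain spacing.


S^2 = 8*K2*de*m/q + 4*K1*m^2/q
S^2 = 8*0.6*1*0.9/0.008 + 4*0.9*0.9^2/0.008
S = sqrt(904.5000)

30.0749 m


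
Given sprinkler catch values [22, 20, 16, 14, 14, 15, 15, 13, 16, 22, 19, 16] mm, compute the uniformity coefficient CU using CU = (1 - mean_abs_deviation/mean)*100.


mean = 16.833333 mm
MAD = 2.611111 mm
CU = (1 - 2.611111/16.833333)*100

84.4884 %


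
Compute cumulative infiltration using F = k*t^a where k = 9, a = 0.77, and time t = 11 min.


F = k * t^a = 9 * 11^0.77
F = 9 * 6.336835

57.0315 mm


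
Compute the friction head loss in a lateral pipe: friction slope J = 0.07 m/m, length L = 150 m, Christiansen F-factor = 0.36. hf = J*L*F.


hf = J * L * F = 0.07 * 150 * 0.36 = 3.7800 m

3.7800 m


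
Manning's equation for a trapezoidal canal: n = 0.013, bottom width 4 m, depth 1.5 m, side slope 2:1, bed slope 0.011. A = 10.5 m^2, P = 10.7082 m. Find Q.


R = A/P = 10.5/10.7082 = 0.980557
Q = (1/0.013) * 10.5 * 0.980557^(2/3) * 0.011^0.5

83.6099 m^3/s


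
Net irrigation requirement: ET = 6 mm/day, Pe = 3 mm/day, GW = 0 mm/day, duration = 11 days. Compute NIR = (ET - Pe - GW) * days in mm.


Daily deficit = ET - Pe - GW = 6 - 3 - 0 = 3 mm/day
NIR = 3 * 11 = 33 mm

33.0000 mm


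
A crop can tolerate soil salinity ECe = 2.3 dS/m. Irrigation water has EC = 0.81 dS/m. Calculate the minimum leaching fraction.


LR = ECiw / (5*ECe - ECiw)
LR = 0.81 / (5*2.3 - 0.81)
LR = 0.81 / 10.6900

0.0758


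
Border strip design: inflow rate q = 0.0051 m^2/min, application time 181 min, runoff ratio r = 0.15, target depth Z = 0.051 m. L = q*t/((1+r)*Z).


L = q*t/((1+r)*Z)
L = 0.0051*181/((1+0.15)*0.051)
L = 0.9231/0.05865

15.7391 m


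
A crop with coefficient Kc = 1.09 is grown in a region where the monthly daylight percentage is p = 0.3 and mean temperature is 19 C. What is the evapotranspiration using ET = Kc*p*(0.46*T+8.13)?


ET = Kc * p * (0.46*T + 8.13)
ET = 1.09 * 0.3 * (0.46*19 + 8.13)
ET = 1.09 * 0.3 * 16.8700

5.5165 mm/day


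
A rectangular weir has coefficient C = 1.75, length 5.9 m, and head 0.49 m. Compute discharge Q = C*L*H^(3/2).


Q = C * L * H^(3/2) = 1.75 * 5.9 * 0.49^1.5 = 1.75 * 5.9 * 0.343000

3.5415 m^3/s


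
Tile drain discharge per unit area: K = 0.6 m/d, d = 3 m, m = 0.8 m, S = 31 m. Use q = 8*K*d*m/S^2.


q = 8*K*d*m/S^2
q = 8*0.6*3*0.8/31^2
q = 11.5200 / 961

0.0120 m/d


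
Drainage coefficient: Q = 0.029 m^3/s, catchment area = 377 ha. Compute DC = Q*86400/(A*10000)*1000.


DC = Q * 86400 / (A * 10000) * 1000
DC = 0.029 * 86400 / (377 * 10000) * 1000
DC = 2505600.0000 / 3770000

0.6646 mm/day


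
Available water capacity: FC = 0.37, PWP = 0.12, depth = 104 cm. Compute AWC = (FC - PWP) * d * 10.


AWC = (FC - PWP) * d * 10
AWC = (0.37 - 0.12) * 104 * 10
AWC = 0.2500 * 104 * 10

260.0000 mm


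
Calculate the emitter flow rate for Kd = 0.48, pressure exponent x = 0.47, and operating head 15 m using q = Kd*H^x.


q = Kd * H^x = 0.48 * 15^0.47 = 0.48 * 3.570778

1.7140 L/h


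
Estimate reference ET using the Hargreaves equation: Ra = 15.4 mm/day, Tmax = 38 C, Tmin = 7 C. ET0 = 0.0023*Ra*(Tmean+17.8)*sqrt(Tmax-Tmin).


Tmean = (Tmax + Tmin)/2 = (38 + 7)/2 = 22.5
ET0 = 0.0023 * 15.4 * (22.5 + 17.8) * sqrt(38 - 7)
ET0 = 0.0023 * 15.4 * 40.3 * 5.567764

7.9476 mm/day


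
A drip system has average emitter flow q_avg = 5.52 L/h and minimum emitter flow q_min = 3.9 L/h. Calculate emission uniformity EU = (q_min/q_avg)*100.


EU = (q_min/q_avg)*100 = (3.9/5.52)*100 = 70.6522%

70.6522 %


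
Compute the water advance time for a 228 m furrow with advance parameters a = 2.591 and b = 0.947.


t = (L/a)^(1/b)
t = (228/2.591)^(1/0.947)
t = 87.996912^(1/0.947)

113.0556 min


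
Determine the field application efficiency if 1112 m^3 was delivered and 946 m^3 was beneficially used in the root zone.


Ea = V_root / V_field * 100 = 946 / 1112 * 100 = 85.0719%

85.0719 %


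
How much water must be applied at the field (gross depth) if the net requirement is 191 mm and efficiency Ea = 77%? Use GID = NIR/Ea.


Ea = 77% = 0.77
GID = NIR / Ea = 191 / 0.77 = 248.0519 mm

248.0519 mm


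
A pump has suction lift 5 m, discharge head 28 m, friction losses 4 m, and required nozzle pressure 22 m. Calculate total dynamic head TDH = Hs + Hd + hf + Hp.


TDH = Hs + Hd + hf + Hp = 5 + 28 + 4 + 22 = 59

59 m


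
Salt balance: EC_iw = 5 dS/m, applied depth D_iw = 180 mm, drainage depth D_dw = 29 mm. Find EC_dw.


EC_dw = EC_iw * D_iw / D_dw
EC_dw = 5 * 180 / 29
EC_dw = 900 / 29

31.0345 dS/m


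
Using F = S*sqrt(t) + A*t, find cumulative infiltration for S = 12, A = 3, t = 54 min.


F = S*sqrt(t) + A*t
F = 12*sqrt(54) + 3*54
F = 12*7.348469 + 162

250.1816 mm


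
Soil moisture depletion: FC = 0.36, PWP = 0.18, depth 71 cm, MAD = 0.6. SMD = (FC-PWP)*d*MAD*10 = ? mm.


SMD = (FC - PWP) * d * MAD * 10
SMD = (0.36 - 0.18) * 71 * 0.6 * 10
SMD = 0.1800 * 71 * 0.6 * 10

76.6800 mm


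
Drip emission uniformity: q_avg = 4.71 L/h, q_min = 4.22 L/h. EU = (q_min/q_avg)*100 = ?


EU = (q_min/q_avg)*100 = (4.22/4.71)*100 = 89.5966%

89.5966 %


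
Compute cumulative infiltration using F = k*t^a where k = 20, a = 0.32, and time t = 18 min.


F = k * t^a = 20 * 18^0.32
F = 20 * 2.521664

50.4333 mm


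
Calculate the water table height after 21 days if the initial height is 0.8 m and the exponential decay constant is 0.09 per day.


m = m0 * exp(-k*t)
m = 0.8 * exp(-0.09 * 21)
m = 0.8 * exp(-1.8900)

0.1209 m


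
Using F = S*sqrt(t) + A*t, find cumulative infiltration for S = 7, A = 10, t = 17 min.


F = S*sqrt(t) + A*t
F = 7*sqrt(17) + 10*17
F = 7*4.123106 + 170

198.8617 mm


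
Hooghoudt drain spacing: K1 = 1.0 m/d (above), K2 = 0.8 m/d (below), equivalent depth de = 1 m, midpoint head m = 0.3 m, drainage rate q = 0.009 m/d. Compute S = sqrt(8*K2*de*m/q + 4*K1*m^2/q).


S^2 = 8*K2*de*m/q + 4*K1*m^2/q
S^2 = 8*0.8*1*0.3/0.009 + 4*1.0*0.3^2/0.009
S = sqrt(253.3333)

15.9164 m


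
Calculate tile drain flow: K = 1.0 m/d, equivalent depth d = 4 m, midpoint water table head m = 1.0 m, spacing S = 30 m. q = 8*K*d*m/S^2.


q = 8*K*d*m/S^2
q = 8*1.0*4*1.0/30^2
q = 32.0000 / 900

0.0356 m/d


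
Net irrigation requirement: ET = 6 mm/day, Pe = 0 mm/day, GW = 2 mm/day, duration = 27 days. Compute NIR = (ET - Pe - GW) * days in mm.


Daily deficit = ET - Pe - GW = 6 - 0 - 2 = 4 mm/day
NIR = 4 * 27 = 108 mm

108.0000 mm


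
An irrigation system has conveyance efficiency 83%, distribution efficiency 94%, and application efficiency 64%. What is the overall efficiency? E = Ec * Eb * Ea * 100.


Ec = 0.83, Eb = 0.94, Ea = 0.64
E = 0.83 * 0.94 * 0.64 * 100 = 49.9328%

49.9328 %


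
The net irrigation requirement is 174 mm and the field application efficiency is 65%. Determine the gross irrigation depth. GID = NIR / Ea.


Ea = 65% = 0.65
GID = NIR / Ea = 174 / 0.65 = 267.6923 mm

267.6923 mm


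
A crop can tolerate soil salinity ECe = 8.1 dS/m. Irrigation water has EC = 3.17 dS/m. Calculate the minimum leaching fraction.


LR = ECiw / (5*ECe - ECiw)
LR = 3.17 / (5*8.1 - 3.17)
LR = 3.17 / 37.3300

0.0849


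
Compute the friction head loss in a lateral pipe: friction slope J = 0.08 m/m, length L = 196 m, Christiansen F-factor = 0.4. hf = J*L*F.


hf = J * L * F = 0.08 * 196 * 0.4 = 6.2720 m

6.2720 m


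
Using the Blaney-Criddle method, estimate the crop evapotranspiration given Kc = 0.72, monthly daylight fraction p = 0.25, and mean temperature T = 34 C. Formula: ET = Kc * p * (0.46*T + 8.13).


ET = Kc * p * (0.46*T + 8.13)
ET = 0.72 * 0.25 * (0.46*34 + 8.13)
ET = 0.72 * 0.25 * 23.7700

4.2786 mm/day


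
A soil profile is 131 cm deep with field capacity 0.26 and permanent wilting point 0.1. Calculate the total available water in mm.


AWC = (FC - PWP) * d * 10
AWC = (0.26 - 0.1) * 131 * 10
AWC = 0.1600 * 131 * 10

209.6000 mm


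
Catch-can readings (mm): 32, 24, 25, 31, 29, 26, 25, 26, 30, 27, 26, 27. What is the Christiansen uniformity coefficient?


mean = 27.333333 mm
MAD = 2.111111 mm
CU = (1 - 2.111111/27.333333)*100

92.2764 %


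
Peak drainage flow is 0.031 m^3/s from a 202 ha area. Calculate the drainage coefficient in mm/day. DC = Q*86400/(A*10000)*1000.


DC = Q * 86400 / (A * 10000) * 1000
DC = 0.031 * 86400 / (202 * 10000) * 1000
DC = 2678400.0000 / 2020000

1.3259 mm/day


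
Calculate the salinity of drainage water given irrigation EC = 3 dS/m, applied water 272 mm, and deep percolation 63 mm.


EC_dw = EC_iw * D_iw / D_dw
EC_dw = 3 * 272 / 63
EC_dw = 816 / 63

12.9524 dS/m


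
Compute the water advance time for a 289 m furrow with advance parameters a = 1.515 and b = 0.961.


t = (L/a)^(1/b)
t = (289/1.515)^(1/0.961)
t = 190.759076^(1/0.961)

236.0660 min


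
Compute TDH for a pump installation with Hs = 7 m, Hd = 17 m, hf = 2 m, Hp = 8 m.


TDH = Hs + Hd + hf + Hp = 7 + 17 + 2 + 8 = 34

34 m


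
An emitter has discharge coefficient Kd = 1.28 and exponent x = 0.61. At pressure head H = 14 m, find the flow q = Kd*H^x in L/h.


q = Kd * H^x = 1.28 * 14^0.61 = 1.28 * 5.001936

6.4025 L/h


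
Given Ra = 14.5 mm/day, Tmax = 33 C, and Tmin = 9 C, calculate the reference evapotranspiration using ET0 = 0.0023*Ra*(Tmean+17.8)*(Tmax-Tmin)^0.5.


Tmean = (Tmax + Tmin)/2 = (33 + 9)/2 = 21.0
ET0 = 0.0023 * 14.5 * (21.0 + 17.8) * sqrt(33 - 9)
ET0 = 0.0023 * 14.5 * 38.8 * 4.898979

6.3392 mm/day


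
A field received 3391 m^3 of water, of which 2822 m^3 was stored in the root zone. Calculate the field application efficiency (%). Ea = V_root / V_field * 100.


Ea = V_root / V_field * 100 = 2822 / 3391 * 100 = 83.2203%

83.2203 %


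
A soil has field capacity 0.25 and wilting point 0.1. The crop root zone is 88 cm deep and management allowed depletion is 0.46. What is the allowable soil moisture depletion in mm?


SMD = (FC - PWP) * d * MAD * 10
SMD = (0.25 - 0.1) * 88 * 0.46 * 10
SMD = 0.1500 * 88 * 0.46 * 10

60.7200 mm


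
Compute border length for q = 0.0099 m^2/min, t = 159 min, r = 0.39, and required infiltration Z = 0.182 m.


L = q*t/((1+r)*Z)
L = 0.0099*159/((1+0.39)*0.182)
L = 1.5741/0.25298

6.2222 m


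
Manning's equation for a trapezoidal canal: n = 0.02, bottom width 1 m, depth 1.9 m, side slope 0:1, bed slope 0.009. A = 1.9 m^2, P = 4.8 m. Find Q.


R = A/P = 1.9/4.8 = 0.395833
Q = (1/0.02) * 1.9 * 0.395833^(2/3) * 0.009^0.5

4.8587 m^3/s


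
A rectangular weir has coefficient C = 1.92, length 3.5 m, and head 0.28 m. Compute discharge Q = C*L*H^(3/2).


Q = C * L * H^(3/2) = 1.92 * 3.5 * 0.28^1.5 = 1.92 * 3.5 * 0.148162

0.9956 m^3/s


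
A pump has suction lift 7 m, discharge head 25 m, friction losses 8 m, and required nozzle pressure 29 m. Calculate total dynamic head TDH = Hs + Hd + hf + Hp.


TDH = Hs + Hd + hf + Hp = 7 + 25 + 8 + 29 = 69

69 m


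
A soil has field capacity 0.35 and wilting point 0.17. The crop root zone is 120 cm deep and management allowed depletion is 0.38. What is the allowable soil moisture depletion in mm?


SMD = (FC - PWP) * d * MAD * 10
SMD = (0.35 - 0.17) * 120 * 0.38 * 10
SMD = 0.1800 * 120 * 0.38 * 10

82.0800 mm


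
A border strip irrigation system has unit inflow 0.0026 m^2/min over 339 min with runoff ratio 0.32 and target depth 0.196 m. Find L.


L = q*t/((1+r)*Z)
L = 0.0026*339/((1+0.32)*0.196)
L = 0.8814/0.25872

3.4068 m


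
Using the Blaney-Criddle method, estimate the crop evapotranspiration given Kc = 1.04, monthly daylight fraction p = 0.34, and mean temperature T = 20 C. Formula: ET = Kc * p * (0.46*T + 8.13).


ET = Kc * p * (0.46*T + 8.13)
ET = 1.04 * 0.34 * (0.46*20 + 8.13)
ET = 1.04 * 0.34 * 17.3300

6.1279 mm/day


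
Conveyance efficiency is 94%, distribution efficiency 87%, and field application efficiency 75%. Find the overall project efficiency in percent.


Ec = 0.94, Eb = 0.87, Ea = 0.75
E = 0.94 * 0.87 * 0.75 * 100 = 61.3350%

61.3350 %


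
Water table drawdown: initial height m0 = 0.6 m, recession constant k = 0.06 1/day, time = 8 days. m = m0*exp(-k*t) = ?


m = m0 * exp(-k*t)
m = 0.6 * exp(-0.06 * 8)
m = 0.6 * exp(-0.4800)

0.3713 m


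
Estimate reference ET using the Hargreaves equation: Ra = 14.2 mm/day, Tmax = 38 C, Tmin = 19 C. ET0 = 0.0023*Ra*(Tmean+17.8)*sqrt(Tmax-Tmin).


Tmean = (Tmax + Tmin)/2 = (38 + 19)/2 = 28.5
ET0 = 0.0023 * 14.2 * (28.5 + 17.8) * sqrt(38 - 19)
ET0 = 0.0023 * 14.2 * 46.3 * 4.358899

6.5913 mm/day


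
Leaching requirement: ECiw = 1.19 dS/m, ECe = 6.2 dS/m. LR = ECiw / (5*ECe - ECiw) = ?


LR = ECiw / (5*ECe - ECiw)
LR = 1.19 / (5*6.2 - 1.19)
LR = 1.19 / 29.8100

0.0399


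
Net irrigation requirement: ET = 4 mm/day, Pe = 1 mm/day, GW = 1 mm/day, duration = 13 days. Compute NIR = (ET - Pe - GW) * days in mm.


Daily deficit = ET - Pe - GW = 4 - 1 - 1 = 2 mm/day
NIR = 2 * 13 = 26 mm

26.0000 mm


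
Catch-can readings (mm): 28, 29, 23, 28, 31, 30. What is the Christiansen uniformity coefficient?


mean = 28.166667 mm
MAD = 1.833333 mm
CU = (1 - 1.833333/28.166667)*100

93.4911 %


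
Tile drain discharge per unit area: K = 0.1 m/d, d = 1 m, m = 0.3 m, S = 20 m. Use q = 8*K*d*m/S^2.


q = 8*K*d*m/S^2
q = 8*0.1*1*0.3/20^2
q = 0.2400 / 400

6.0000e-04 m/d


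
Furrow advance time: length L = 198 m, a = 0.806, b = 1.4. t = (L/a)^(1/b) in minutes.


t = (L/a)^(1/b)
t = (198/0.806)^(1/1.4)
t = 245.657568^(1/1.4)

50.9775 min


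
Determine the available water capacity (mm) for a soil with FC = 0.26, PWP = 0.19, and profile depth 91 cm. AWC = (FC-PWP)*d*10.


AWC = (FC - PWP) * d * 10
AWC = (0.26 - 0.19) * 91 * 10
AWC = 0.0700 * 91 * 10

63.7000 mm


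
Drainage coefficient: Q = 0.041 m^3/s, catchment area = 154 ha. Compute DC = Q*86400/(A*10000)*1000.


DC = Q * 86400 / (A * 10000) * 1000
DC = 0.041 * 86400 / (154 * 10000) * 1000
DC = 3542400.0000 / 1540000

2.3003 mm/day


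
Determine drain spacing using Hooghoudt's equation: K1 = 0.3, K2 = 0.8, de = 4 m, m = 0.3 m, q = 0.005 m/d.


S^2 = 8*K2*de*m/q + 4*K1*m^2/q
S^2 = 8*0.8*4*0.3/0.005 + 4*0.3*0.3^2/0.005
S = sqrt(1557.6000)

39.4664 m


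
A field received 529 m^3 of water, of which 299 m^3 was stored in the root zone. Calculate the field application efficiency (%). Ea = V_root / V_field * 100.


Ea = V_root / V_field * 100 = 299 / 529 * 100 = 56.5217%

56.5217 %


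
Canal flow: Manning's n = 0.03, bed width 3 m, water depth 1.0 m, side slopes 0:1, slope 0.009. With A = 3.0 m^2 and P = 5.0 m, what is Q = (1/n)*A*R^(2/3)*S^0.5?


R = A/P = 3.0/5.0 = 0.600000
Q = (1/0.03) * 3.0 * 0.600000^(2/3) * 0.009^0.5

6.7487 m^3/s


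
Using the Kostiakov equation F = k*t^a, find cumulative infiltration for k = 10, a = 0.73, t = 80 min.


F = k * t^a = 10 * 80^0.73
F = 10 * 24.505056

245.0506 mm
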